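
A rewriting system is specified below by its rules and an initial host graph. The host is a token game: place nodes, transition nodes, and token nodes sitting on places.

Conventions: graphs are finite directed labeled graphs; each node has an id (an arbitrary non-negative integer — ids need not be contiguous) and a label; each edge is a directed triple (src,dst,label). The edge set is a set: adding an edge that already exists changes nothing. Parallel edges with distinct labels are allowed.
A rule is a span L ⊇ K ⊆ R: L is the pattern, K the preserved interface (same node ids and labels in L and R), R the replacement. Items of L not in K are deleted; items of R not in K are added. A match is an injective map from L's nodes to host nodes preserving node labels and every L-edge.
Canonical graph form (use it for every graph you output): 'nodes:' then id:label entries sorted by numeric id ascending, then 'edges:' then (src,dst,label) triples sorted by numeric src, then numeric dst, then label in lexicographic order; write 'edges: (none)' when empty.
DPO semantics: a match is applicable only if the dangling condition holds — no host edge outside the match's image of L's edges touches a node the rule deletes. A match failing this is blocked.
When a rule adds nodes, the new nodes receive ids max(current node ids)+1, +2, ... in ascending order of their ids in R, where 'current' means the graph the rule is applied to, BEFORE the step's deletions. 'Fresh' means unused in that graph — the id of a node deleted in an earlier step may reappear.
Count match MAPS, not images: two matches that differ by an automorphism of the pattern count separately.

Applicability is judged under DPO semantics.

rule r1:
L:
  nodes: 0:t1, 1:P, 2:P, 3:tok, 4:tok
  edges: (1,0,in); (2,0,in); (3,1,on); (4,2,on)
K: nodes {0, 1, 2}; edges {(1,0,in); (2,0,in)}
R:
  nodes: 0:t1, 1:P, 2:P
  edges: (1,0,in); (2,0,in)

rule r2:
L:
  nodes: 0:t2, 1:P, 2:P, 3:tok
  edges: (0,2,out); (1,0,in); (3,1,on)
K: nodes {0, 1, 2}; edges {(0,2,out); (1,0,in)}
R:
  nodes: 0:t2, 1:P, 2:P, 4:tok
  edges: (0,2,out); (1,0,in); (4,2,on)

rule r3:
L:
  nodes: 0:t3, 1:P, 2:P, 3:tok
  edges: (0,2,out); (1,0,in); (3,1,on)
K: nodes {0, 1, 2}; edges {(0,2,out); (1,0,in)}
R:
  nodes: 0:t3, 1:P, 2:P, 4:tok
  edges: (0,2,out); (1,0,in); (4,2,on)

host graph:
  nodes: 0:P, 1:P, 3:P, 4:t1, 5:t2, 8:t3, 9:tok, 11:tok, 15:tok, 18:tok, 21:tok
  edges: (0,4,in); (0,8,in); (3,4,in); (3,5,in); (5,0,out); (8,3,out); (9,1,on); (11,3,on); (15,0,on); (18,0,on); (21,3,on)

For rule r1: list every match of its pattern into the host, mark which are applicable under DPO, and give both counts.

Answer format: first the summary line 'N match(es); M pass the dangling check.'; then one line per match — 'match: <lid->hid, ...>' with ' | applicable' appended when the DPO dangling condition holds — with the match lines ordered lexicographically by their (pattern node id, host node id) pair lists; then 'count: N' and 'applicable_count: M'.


8 match(es); 8 pass the dangling check.
match: 0->4, 1->0, 2->3, 3->15, 4->11 | applicable
match: 0->4, 1->0, 2->3, 3->15, 4->21 | applicable
match: 0->4, 1->0, 2->3, 3->18, 4->11 | applicable
match: 0->4, 1->0, 2->3, 3->18, 4->21 | applicable
match: 0->4, 1->3, 2->0, 3->11, 4->15 | applicable
match: 0->4, 1->3, 2->0, 3->11, 4->18 | applicable
match: 0->4, 1->3, 2->0, 3->21, 4->15 | applicable
match: 0->4, 1->3, 2->0, 3->21, 4->18 | applicable
count: 8
applicable_count: 8


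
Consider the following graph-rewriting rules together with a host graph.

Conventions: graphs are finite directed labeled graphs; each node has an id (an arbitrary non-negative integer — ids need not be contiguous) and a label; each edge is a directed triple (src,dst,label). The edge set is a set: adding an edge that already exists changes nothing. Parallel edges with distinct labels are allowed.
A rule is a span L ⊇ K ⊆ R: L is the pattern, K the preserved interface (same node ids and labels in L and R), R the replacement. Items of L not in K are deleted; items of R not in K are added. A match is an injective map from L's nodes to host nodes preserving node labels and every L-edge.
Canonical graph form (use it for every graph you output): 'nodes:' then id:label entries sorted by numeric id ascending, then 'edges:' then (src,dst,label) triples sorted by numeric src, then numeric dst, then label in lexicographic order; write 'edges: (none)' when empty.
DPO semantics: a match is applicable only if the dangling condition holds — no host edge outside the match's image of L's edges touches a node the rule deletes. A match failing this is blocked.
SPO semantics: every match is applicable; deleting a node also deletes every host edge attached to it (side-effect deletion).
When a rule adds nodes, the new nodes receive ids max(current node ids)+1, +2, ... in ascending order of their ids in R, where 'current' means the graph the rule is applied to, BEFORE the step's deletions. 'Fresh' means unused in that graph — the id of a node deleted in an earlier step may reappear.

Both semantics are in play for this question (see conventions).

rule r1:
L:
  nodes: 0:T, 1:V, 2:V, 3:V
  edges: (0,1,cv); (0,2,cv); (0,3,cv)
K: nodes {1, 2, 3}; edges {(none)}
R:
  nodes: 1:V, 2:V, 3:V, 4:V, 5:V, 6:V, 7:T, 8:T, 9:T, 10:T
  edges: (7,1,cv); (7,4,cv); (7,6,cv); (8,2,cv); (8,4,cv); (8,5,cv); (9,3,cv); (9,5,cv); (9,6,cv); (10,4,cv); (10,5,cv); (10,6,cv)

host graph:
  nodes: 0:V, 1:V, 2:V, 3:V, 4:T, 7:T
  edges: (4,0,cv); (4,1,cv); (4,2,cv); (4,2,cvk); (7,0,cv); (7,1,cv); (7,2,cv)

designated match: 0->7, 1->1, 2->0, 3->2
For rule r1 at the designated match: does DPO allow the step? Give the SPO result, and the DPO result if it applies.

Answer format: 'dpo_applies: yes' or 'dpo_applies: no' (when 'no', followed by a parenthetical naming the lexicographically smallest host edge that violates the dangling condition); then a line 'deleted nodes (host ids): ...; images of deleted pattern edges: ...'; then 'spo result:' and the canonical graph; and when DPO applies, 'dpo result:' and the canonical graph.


dpo_applies: yes
deleted nodes (host ids): 7; images of deleted pattern edges: (7,0,cv); (7,1,cv); (7,2,cv)
spo result:
nodes: 0:V, 1:V, 2:V, 3:V, 4:T, 8:V, 9:V, 10:V, 11:T, 12:T, 13:T, 14:T
edges: (4,0,cv); (4,1,cv); (4,2,cv); (4,2,cvk); (11,1,cv); (11,8,cv); (11,10,cv); (12,0,cv); (12,8,cv); (12,9,cv); (13,2,cv); (13,9,cv); (13,10,cv); (14,8,cv); (14,9,cv); (14,10,cv)
dpo result:
nodes: 0:V, 1:V, 2:V, 3:V, 4:T, 8:V, 9:V, 10:V, 11:T, 12:T, 13:T, 14:T
edges: (4,0,cv); (4,1,cv); (4,2,cv); (4,2,cvk); (11,1,cv); (11,8,cv); (11,10,cv); (12,0,cv); (12,8,cv); (12,9,cv); (13,2,cv); (13,9,cv); (13,10,cv); (14,8,cv); (14,9,cv); (14,10,cv)


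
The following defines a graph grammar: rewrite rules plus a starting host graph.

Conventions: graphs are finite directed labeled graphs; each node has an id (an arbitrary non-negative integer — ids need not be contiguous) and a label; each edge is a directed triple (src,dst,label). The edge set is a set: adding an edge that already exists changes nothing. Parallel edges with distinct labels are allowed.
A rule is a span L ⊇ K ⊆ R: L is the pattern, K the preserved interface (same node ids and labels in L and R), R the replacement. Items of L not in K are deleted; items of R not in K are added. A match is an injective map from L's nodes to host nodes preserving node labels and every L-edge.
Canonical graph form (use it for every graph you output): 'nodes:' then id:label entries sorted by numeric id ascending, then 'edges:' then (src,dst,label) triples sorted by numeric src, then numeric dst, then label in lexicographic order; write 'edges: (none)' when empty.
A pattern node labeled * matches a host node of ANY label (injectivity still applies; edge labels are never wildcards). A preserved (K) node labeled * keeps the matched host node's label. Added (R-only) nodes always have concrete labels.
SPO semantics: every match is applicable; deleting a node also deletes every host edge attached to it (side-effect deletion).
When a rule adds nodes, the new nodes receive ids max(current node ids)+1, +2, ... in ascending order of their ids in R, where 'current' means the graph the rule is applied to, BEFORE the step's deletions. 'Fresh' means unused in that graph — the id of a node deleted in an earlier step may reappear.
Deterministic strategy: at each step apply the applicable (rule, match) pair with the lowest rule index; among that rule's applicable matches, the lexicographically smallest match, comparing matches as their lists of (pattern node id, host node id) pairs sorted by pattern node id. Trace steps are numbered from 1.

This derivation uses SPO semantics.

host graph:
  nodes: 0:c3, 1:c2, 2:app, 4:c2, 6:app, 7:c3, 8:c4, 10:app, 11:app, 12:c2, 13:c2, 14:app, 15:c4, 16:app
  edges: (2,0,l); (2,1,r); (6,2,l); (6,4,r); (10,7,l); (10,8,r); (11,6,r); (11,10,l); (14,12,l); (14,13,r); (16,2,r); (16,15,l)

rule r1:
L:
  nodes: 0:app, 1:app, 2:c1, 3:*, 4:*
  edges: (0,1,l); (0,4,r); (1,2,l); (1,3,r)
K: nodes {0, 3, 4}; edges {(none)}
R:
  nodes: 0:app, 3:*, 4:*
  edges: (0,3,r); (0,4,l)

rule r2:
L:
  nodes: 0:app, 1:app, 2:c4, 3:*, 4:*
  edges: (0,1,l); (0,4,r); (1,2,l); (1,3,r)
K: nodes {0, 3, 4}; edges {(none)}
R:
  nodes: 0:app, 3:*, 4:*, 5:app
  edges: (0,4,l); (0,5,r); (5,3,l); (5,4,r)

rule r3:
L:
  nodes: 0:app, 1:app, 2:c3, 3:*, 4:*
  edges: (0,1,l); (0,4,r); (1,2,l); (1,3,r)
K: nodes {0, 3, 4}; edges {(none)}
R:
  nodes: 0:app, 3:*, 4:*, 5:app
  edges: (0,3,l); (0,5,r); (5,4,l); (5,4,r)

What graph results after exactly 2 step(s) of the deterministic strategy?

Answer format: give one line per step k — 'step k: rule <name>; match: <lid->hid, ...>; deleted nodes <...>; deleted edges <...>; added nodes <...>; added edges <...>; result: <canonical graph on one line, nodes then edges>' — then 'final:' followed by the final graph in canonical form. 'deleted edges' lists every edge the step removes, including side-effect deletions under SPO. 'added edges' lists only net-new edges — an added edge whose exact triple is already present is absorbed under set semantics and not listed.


step 1: rule r3; match: 0->6, 1->2, 2->0, 3->1, 4->4; deleted nodes 0, 2; deleted edges (2,0,l); (2,1,r); (6,2,l); (6,4,r); (16,2,r); added nodes 17; added edges (6,1,l); (6,17,r); (17,4,l); (17,4,r); result: nodes: 1:c2, 4:c2, 6:app, 7:c3, 8:c4, 10:app, 11:app, 12:c2, 13:c2, 14:app, 15:c4, 16:app, 17:app edges: (6,1,l); (6,17,r); (10,7,l); (10,8,r); (11,6,r); (11,10,l); (14,12,l); (14,13,r); (16,15,l); (17,4,l); (17,4,r)
step 2: rule r3; match: 0->11, 1->10, 2->7, 3->8, 4->6; deleted nodes 7, 10; deleted edges (10,7,l); (10,8,r); (11,6,r); (11,10,l); added nodes 18; added edges (11,8,l); (11,18,r); (18,6,l); (18,6,r); result: nodes: 1:c2, 4:c2, 6:app, 8:c4, 11:app, 12:c2, 13:c2, 14:app, 15:c4, 16:app, 17:app, 18:app edges: (6,1,l); (6,17,r); (11,8,l); (11,18,r); (14,12,l); (14,13,r); (16,15,l); (17,4,l); (17,4,r); (18,6,l); (18,6,r)
final:
nodes: 1:c2, 4:c2, 6:app, 8:c4, 11:app, 12:c2, 13:c2, 14:app, 15:c4, 16:app, 17:app, 18:app
edges: (6,1,l); (6,17,r); (11,8,l); (11,18,r); (14,12,l); (14,13,r); (16,15,l); (17,4,l); (17,4,r); (18,6,l); (18,6,r)


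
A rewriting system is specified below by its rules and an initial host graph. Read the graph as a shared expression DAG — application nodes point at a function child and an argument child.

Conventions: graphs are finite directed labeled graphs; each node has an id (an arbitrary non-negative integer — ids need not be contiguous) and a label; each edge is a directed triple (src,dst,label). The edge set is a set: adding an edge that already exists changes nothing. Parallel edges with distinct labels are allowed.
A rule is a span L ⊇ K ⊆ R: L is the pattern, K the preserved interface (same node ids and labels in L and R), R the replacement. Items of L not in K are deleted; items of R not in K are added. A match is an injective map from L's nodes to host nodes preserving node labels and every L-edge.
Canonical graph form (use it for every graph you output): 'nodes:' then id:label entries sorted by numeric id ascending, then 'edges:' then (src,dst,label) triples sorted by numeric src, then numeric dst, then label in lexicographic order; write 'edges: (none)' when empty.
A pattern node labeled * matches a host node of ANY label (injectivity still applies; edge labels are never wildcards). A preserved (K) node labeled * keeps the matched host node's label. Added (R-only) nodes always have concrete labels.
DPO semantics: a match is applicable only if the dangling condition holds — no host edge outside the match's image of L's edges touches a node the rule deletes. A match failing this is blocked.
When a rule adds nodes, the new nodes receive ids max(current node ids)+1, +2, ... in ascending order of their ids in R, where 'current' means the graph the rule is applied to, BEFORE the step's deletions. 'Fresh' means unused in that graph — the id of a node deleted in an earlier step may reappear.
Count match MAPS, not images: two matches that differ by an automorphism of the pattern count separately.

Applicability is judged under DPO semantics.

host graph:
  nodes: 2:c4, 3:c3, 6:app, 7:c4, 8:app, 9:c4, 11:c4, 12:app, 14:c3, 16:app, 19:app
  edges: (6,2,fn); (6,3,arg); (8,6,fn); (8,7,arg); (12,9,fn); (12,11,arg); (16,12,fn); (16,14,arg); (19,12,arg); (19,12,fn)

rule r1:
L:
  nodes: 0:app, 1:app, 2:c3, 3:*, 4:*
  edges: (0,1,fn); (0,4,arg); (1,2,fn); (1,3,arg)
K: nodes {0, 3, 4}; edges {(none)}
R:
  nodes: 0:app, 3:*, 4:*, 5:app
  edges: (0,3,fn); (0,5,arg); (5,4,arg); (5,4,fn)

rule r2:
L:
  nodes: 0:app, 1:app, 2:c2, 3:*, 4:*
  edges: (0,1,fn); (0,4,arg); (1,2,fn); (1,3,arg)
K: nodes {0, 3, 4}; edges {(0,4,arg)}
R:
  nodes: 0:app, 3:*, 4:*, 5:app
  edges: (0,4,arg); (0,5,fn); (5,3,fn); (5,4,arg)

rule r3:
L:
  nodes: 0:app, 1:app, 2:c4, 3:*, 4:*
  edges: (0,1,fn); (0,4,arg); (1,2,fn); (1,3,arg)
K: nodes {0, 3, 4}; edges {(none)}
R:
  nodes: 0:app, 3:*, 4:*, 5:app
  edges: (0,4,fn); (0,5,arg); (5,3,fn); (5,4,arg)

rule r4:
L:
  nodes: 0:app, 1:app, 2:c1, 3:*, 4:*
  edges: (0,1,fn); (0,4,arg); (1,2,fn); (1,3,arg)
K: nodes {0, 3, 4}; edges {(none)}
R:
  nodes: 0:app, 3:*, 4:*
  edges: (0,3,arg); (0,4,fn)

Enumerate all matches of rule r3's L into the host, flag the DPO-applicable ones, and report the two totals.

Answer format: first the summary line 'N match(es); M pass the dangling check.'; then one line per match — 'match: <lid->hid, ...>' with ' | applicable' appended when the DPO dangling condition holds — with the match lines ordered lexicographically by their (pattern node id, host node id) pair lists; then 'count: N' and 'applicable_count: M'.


2 match(es); 1 pass the dangling check.
match: 0->8, 1->6, 2->2, 3->3, 4->7 | applicable
match: 0->16, 1->12, 2->9, 3->11, 4->14
count: 2
applicable_count: 1


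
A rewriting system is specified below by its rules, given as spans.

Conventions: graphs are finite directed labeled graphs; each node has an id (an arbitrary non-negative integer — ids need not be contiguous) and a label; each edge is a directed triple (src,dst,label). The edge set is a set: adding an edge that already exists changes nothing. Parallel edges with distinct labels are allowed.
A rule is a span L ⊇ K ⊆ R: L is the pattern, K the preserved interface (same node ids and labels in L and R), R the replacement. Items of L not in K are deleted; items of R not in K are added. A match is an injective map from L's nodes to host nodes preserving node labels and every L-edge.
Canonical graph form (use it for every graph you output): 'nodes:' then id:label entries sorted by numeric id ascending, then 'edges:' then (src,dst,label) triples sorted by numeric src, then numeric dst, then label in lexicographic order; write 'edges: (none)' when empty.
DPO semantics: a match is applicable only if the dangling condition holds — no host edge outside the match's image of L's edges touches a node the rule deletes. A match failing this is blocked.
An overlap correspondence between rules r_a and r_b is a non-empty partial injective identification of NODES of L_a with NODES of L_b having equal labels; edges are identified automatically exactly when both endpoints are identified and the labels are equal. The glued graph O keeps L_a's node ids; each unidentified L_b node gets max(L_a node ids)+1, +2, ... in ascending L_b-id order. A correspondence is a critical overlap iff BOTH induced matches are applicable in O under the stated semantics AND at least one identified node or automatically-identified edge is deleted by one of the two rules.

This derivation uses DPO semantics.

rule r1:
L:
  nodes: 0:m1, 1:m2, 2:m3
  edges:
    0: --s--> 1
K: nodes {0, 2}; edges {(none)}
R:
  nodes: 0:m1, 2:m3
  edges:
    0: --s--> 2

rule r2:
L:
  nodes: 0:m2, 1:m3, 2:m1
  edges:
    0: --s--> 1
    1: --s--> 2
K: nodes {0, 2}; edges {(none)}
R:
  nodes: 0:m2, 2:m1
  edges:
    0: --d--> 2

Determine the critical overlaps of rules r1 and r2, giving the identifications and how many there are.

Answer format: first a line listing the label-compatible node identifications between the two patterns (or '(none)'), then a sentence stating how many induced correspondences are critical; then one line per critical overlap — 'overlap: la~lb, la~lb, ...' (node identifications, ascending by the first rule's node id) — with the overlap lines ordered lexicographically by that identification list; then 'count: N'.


label-compatible node identifications between L(r1) and L(r2): 0~2, 1~0, 2~1
2 of the induced correspondences are critical overlaps of r1 and r2.
overlap: 0~2, 2~1
overlap: 2~1
count: 2


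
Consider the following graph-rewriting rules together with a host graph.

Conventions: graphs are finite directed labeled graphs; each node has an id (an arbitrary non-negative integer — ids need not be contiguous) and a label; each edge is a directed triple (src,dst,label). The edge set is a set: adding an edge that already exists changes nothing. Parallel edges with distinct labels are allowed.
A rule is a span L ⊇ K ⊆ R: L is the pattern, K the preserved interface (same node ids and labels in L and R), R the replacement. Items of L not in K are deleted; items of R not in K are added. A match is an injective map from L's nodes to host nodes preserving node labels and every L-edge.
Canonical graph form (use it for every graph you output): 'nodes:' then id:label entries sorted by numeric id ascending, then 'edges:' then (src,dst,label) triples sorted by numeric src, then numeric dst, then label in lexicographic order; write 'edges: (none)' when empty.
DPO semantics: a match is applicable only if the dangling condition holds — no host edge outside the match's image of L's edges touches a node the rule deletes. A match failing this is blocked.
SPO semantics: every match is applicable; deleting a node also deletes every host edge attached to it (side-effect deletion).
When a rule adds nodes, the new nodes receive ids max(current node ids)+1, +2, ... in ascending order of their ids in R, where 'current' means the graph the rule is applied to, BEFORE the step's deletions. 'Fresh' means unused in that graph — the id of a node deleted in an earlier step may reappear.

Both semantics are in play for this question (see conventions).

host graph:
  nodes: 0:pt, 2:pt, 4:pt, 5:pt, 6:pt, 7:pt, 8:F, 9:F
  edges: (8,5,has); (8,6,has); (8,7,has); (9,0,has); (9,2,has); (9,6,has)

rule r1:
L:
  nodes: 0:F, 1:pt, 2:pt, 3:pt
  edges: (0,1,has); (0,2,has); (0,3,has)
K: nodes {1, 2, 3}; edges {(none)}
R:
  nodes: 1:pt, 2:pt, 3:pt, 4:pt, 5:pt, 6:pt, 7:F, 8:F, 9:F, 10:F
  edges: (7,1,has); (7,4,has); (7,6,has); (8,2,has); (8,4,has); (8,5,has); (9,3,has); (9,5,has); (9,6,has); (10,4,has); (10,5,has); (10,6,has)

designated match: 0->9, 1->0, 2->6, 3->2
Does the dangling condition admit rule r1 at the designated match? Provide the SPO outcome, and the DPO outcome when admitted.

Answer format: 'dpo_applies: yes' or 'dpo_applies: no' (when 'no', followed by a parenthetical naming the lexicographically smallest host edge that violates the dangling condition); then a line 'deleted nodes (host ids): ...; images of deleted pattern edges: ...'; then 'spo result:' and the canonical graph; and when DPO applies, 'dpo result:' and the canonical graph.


dpo_applies: yes
deleted nodes (host ids): 9; images of deleted pattern edges: (9,0,has); (9,2,has); (9,6,has)
spo result:
nodes: 0:pt, 2:pt, 4:pt, 5:pt, 6:pt, 7:pt, 8:F, 10:pt, 11:pt, 12:pt, 13:F, 14:F, 15:F, 16:F
edges: (8,5,has); (8,6,has); (8,7,has); (13,0,has); (13,10,has); (13,12,has); (14,6,has); (14,10,has); (14,11,has); (15,2,has); (15,11,has); (15,12,has); (16,10,has); (16,11,has); (16,12,has)
dpo result:
nodes: 0:pt, 2:pt, 4:pt, 5:pt, 6:pt, 7:pt, 8:F, 10:pt, 11:pt, 12:pt, 13:F, 14:F, 15:F, 16:F
edges: (8,5,has); (8,6,has); (8,7,has); (13,0,has); (13,10,has); (13,12,has); (14,6,has); (14,10,has); (14,11,has); (15,2,has); (15,11,has); (15,12,has); (16,10,has); (16,11,has); (16,12,has)


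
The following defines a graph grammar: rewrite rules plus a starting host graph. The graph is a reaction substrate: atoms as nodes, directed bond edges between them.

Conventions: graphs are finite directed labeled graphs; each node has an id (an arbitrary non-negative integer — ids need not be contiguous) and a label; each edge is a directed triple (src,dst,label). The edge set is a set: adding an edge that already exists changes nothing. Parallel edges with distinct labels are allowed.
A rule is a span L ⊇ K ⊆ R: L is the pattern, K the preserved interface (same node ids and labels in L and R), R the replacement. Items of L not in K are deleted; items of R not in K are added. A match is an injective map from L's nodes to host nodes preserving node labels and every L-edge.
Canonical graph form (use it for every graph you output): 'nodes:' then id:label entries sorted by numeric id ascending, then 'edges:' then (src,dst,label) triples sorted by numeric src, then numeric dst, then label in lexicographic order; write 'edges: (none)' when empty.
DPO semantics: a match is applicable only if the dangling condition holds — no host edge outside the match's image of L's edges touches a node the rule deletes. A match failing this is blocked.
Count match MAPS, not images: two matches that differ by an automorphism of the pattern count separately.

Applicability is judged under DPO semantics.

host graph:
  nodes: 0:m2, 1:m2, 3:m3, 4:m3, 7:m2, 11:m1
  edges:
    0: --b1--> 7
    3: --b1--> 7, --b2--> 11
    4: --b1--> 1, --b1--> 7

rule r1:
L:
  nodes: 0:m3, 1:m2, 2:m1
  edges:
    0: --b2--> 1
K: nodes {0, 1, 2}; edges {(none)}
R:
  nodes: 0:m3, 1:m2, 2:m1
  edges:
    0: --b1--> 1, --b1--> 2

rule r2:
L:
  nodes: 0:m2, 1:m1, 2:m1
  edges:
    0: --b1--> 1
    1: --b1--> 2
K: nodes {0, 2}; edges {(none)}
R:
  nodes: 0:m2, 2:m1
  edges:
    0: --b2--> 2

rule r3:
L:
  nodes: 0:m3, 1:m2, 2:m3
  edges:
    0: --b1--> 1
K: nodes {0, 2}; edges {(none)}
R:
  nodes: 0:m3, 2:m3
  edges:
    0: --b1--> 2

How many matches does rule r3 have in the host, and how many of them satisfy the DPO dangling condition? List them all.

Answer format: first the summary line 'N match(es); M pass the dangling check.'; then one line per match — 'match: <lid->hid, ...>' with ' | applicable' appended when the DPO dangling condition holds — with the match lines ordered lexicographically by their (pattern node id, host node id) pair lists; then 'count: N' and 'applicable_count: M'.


3 match(es); 1 pass the dangling check.
match: 0->3, 1->7, 2->4
match: 0->4, 1->1, 2->3 | applicable
match: 0->4, 1->7, 2->3
count: 3
applicable_count: 1


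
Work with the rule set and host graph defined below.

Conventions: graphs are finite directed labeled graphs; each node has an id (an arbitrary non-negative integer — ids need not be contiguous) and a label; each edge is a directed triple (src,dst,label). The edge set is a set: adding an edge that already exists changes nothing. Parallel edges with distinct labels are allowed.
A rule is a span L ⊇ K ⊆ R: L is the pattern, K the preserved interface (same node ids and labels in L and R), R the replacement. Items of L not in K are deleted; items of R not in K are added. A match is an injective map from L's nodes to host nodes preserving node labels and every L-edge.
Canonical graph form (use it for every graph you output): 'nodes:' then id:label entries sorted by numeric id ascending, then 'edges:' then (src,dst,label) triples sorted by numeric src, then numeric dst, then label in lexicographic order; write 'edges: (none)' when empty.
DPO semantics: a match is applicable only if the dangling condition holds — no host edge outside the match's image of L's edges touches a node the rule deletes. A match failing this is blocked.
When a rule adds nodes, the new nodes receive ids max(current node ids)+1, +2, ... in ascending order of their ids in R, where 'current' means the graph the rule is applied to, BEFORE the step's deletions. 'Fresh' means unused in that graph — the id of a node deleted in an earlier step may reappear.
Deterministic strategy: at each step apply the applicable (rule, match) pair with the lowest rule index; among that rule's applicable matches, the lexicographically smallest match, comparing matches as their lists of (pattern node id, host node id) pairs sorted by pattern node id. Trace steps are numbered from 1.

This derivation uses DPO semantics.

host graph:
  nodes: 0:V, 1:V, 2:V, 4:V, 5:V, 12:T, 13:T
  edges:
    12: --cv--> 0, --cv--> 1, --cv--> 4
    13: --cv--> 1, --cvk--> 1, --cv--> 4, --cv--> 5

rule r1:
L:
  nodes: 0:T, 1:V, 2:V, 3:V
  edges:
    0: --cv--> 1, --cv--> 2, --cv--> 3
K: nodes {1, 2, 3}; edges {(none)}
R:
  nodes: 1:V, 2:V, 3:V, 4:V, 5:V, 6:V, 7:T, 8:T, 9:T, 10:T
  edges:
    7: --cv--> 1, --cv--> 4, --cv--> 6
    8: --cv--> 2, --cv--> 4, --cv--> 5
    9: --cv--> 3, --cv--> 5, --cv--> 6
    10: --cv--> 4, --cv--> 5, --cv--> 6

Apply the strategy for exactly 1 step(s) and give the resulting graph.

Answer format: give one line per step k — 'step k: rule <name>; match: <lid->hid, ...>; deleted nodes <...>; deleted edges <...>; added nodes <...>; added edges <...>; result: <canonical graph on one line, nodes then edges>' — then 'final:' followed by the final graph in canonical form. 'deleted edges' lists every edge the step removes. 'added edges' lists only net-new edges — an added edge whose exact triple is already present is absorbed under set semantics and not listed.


step 1: rule r1; match: 0->12, 1->0, 2->1, 3->4; deleted nodes 12; deleted edges (12,0,cv); (12,1,cv); (12,4,cv); added nodes 14, 15, 16, 17, 18, 19, 20; added edges (17,0,cv); (17,14,cv); (17,16,cv); (18,1,cv); (18,14,cv); (18,15,cv); (19,4,cv); (19,15,cv); (19,16,cv); (20,14,cv); (20,15,cv); (20,16,cv); result: nodes: 0:V, 1:V, 2:V, 4:V, 5:V, 13:T, 14:V, 15:V, 16:V, 17:T, 18:T, 19:T, 20:T edges: (13,1,cv); (13,1,cvk); (13,4,cv); (13,5,cv); (17,0,cv); (17,14,cv); (17,16,cv); (18,1,cv); (18,14,cv); (18,15,cv); (19,4,cv); (19,15,cv); (19,16,cv); (20,14,cv); (20,15,cv); (20,16,cv)
final:
nodes: 0:V, 1:V, 2:V, 4:V, 5:V, 13:T, 14:V, 15:V, 16:V, 17:T, 18:T, 19:T, 20:T
edges: (13,1,cv); (13,1,cvk); (13,4,cv); (13,5,cv); (17,0,cv); (17,14,cv); (17,16,cv); (18,1,cv); (18,14,cv); (18,15,cv); (19,4,cv); (19,15,cv); (19,16,cv); (20,14,cv); (20,15,cv); (20,16,cv)


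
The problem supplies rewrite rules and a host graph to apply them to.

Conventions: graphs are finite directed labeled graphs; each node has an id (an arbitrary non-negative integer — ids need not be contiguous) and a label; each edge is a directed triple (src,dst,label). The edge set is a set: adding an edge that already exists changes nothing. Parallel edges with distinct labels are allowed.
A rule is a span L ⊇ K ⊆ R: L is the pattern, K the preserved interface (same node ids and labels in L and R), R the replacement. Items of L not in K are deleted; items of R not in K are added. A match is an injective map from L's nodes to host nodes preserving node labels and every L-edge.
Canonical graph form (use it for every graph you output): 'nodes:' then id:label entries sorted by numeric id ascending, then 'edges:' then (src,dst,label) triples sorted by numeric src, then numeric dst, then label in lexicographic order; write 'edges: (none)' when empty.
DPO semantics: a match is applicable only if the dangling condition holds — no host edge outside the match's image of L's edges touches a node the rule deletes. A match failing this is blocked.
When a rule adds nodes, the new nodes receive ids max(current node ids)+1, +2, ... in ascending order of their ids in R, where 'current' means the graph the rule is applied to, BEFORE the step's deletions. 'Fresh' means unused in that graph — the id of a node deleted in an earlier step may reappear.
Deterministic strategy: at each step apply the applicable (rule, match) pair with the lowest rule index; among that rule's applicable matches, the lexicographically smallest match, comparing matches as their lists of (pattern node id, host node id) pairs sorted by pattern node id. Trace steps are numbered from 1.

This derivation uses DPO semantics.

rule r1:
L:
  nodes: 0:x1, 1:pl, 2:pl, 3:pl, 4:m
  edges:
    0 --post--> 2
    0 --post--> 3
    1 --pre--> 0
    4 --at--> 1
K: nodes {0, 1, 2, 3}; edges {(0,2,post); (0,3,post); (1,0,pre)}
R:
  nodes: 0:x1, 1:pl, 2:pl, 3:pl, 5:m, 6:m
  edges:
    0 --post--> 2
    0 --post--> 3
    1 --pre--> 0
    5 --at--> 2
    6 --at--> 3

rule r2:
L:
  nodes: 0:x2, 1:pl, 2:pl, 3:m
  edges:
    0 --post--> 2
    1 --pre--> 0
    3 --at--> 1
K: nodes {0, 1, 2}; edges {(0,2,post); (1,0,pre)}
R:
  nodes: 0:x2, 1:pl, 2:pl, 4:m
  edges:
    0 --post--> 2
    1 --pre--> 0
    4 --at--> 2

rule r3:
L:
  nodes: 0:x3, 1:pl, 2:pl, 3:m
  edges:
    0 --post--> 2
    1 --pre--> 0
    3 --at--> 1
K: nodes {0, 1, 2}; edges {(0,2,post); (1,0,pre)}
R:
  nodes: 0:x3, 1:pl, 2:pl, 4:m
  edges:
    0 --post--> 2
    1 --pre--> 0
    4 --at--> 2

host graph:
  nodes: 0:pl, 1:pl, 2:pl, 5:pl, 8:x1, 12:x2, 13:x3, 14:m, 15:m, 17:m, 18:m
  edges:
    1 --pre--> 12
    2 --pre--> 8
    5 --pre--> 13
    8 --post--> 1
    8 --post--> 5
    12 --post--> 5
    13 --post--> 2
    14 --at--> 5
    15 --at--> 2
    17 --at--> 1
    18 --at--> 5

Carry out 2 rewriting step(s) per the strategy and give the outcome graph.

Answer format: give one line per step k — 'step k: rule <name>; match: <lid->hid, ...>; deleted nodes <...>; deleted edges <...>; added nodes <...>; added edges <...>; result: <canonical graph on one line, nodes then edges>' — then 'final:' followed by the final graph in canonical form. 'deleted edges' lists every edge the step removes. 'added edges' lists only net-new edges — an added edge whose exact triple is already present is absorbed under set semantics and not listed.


step 1: rule r1; match: 0->8, 1->2, 2->1, 3->5, 4->15; deleted nodes 15; deleted edges (15,2,at); added nodes 19, 20; added edges (19,1,at); (20,5,at); result: nodes: 0:pl, 1:pl, 2:pl, 5:pl, 8:x1, 12:x2, 13:x3, 14:m, 17:m, 18:m, 19:m, 20:m edges: (1,12,pre); (2,8,pre); (5,13,pre); (8,1,post); (8,5,post); (12,5,post); (13,2,post); (14,5,at); (17,1,at); (18,5,at); (19,1,at); (20,5,at)
step 2: rule r2; match: 0->12, 1->1, 2->5, 3->17; deleted nodes 17; deleted edges (17,1,at); added nodes 21; added edges (21,5,at); result: nodes: 0:pl, 1:pl, 2:pl, 5:pl, 8:x1, 12:x2, 13:x3, 14:m, 18:m, 19:m, 20:m, 21:m edges: (1,12,pre); (2,8,pre); (5,13,pre); (8,1,post); (8,5,post); (12,5,post); (13,2,post); (14,5,at); (18,5,at); (19,1,at); (20,5,at); (21,5,at)
final:
nodes: 0:pl, 1:pl, 2:pl, 5:pl, 8:x1, 12:x2, 13:x3, 14:m, 18:m, 19:m, 20:m, 21:m
edges: (1,12,pre); (2,8,pre); (5,13,pre); (8,1,post); (8,5,post); (12,5,post); (13,2,post); (14,5,at); (18,5,at); (19,1,at); (20,5,at); (21,5,at)


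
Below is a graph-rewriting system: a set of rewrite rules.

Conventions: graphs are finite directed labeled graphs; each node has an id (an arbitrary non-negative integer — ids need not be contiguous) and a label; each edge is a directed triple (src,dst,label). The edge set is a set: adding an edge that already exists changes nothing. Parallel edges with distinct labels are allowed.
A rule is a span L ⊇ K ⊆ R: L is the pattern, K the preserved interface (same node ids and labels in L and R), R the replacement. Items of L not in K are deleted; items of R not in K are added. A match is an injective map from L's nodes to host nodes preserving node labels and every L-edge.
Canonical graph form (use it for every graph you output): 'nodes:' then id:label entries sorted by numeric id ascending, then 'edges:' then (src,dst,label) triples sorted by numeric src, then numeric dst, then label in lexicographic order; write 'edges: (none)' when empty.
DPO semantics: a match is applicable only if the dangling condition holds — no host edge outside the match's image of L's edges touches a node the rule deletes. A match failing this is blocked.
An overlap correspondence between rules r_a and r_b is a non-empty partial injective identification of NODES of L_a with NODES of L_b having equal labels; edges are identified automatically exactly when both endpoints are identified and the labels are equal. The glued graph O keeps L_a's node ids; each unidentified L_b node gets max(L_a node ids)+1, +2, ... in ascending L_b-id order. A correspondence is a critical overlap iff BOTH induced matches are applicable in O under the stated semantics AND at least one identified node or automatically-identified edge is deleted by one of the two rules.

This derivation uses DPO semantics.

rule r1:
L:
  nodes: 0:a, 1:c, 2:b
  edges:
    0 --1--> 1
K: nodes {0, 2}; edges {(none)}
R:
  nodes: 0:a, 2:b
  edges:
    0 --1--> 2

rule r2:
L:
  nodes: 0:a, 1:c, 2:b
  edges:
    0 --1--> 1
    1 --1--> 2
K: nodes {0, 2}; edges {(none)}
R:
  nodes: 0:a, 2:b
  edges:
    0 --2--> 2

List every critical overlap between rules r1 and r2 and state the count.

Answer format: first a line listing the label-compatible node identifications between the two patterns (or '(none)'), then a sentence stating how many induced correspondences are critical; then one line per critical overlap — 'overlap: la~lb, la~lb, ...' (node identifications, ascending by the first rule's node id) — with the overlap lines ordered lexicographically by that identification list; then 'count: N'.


label-compatible node identifications between L(r1) and L(r2): 0~0, 1~1, 2~2
0 of the induced correspondences are critical overlaps of r1 and r2.
count: 0


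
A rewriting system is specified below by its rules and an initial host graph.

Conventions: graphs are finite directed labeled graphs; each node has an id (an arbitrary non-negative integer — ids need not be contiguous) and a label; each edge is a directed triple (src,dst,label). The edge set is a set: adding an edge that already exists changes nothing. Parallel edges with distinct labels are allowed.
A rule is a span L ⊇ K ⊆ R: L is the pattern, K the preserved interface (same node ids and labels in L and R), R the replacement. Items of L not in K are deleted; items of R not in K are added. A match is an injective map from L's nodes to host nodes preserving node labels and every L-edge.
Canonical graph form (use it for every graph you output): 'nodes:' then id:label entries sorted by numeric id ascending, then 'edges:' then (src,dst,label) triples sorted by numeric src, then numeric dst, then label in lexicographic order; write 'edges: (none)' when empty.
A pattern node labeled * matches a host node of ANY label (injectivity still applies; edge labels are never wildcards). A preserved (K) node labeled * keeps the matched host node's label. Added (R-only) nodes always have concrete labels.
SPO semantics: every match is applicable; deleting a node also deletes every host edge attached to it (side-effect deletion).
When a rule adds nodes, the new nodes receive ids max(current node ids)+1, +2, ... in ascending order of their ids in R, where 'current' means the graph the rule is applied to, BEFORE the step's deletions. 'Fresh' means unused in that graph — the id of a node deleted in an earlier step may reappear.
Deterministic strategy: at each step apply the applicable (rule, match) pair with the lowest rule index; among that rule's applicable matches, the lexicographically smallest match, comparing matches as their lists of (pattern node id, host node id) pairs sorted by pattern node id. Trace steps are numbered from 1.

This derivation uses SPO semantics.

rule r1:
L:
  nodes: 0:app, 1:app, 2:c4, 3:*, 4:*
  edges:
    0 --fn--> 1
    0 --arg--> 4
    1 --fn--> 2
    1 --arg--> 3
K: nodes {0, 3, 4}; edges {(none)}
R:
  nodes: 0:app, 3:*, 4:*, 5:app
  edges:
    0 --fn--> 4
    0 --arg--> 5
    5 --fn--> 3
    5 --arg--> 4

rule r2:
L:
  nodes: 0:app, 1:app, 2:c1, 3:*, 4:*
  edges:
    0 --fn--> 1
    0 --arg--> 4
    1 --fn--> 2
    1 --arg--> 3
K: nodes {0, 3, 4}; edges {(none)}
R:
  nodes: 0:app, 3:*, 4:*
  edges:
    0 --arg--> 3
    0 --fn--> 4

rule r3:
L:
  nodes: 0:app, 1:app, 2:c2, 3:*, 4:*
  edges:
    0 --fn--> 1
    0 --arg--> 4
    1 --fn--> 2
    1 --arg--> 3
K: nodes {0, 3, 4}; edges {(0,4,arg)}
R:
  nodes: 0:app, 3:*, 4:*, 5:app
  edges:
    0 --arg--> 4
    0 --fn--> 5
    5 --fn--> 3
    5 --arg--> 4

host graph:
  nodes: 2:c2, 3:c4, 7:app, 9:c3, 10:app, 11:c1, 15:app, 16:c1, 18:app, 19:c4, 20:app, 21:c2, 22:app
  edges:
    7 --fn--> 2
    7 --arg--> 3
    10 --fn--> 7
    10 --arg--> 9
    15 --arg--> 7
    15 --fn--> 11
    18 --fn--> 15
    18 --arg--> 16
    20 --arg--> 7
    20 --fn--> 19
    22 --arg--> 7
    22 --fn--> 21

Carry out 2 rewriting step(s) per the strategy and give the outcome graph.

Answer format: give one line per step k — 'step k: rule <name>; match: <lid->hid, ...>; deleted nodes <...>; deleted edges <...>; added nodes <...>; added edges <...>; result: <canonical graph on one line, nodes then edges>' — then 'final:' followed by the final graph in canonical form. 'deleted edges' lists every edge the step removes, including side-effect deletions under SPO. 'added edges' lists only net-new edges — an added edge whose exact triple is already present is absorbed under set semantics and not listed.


step 1: rule r2; match: 0->18, 1->15, 2->11, 3->7, 4->16; deleted nodes 11, 15; deleted edges (15,7,arg); (15,11,fn); (18,15,fn); (18,16,arg); added nodes (none); added edges (18,7,arg); (18,16,fn); result: nodes: 2:c2, 3:c4, 7:app, 9:c3, 10:app, 16:c1, 18:app, 19:c4, 20:app, 21:c2, 22:app edges: (7,2,fn); (7,3,arg); (10,7,fn); (10,9,arg); (18,7,arg); (18,16,fn); (20,7,arg); (20,19,fn); (22,7,arg); (22,21,fn)
step 2: rule r3; match: 0->10, 1->7, 2->2, 3->3, 4->9; deleted nodes 2, 7; deleted edges (7,2,fn); (7,3,arg); (10,7,fn); (18,7,arg); (20,7,arg); (22,7,arg); added nodes 23; added edges (10,23,fn); (23,3,fn); (23,9,arg); result: nodes: 3:c4, 9:c3, 10:app, 16:c1, 18:app, 19:c4, 20:app, 21:c2, 22:app, 23:app edges: (10,9,arg); (10,23,fn); (18,16,fn); (20,19,fn); (22,21,fn); (23,3,fn); (23,9,arg)
final:
nodes: 3:c4, 9:c3, 10:app, 16:c1, 18:app, 19:c4, 20:app, 21:c2, 22:app, 23:app
edges: (10,9,arg); (10,23,fn); (18,16,fn); (20,19,fn); (22,21,fn); (23,3,fn); (23,9,arg)


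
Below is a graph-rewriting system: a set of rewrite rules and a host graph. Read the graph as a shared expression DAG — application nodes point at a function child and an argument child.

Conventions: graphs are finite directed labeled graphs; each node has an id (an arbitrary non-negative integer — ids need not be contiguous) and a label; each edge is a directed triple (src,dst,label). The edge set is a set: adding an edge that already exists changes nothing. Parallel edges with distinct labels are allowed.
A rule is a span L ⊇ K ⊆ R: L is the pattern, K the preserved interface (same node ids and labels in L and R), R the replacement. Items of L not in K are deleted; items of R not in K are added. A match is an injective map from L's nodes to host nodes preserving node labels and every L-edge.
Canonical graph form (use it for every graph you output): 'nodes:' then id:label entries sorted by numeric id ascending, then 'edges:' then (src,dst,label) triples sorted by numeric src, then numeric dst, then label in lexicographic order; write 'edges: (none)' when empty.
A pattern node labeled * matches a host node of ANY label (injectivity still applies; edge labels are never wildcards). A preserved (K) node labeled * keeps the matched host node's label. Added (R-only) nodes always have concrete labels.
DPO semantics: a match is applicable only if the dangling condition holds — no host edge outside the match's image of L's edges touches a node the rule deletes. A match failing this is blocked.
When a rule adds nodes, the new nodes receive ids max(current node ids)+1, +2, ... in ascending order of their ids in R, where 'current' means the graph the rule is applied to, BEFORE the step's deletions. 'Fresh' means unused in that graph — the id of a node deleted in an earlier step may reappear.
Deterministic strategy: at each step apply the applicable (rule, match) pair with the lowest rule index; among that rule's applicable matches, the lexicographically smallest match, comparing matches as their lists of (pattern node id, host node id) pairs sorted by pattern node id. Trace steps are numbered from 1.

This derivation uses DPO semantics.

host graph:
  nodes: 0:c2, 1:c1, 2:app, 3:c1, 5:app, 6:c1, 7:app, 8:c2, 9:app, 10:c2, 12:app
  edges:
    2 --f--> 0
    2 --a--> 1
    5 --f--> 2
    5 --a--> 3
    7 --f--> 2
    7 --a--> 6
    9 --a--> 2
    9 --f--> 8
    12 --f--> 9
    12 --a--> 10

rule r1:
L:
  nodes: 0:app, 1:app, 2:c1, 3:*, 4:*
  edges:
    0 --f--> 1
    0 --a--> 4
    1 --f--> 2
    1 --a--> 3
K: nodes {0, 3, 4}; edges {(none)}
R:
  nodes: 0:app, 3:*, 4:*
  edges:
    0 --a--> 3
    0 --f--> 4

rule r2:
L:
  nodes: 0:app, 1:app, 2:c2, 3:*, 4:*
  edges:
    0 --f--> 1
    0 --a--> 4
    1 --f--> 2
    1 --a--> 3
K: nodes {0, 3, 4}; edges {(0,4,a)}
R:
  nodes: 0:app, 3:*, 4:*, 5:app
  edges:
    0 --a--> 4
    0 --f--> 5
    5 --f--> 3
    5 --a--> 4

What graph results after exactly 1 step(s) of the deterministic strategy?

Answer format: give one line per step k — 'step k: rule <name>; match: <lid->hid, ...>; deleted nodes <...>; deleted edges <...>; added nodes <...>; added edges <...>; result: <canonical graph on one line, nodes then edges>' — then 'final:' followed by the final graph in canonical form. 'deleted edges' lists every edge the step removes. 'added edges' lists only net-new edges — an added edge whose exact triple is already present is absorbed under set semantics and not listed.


step 1: rule r2; match: 0->12, 1->9, 2->8, 3->2, 4->10; deleted nodes 8, 9; deleted edges (9,2,a); (9,8,f); (12,9,f); added nodes 13; added edges (12,13,f); (13,2,f); (13,10,a); result: nodes: 0:c2, 1:c1, 2:app, 3:c1, 5:app, 6:c1, 7:app, 10:c2, 12:app, 13:app edges: (2,0,f); (2,1,a); (5,2,f); (5,3,a); (7,2,f); (7,6,a); (12,10,a); (12,13,f); (13,2,f); (13,10,a)
final:
nodes: 0:c2, 1:c1, 2:app, 3:c1, 5:app, 6:c1, 7:app, 10:c2, 12:app, 13:app
edges: (2,0,f); (2,1,a); (5,2,f); (5,3,a); (7,2,f); (7,6,a); (12,10,a); (12,13,f); (13,2,f); (13,10,a)
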